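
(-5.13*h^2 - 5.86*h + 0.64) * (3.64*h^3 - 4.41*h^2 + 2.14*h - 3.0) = -18.6732*h^5 + 1.2929*h^4 + 17.194*h^3 + 0.0271999999999988*h^2 + 18.9496*h - 1.92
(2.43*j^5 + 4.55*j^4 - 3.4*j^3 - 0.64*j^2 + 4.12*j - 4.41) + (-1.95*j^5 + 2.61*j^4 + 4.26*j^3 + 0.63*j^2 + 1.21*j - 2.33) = 0.48*j^5 + 7.16*j^4 + 0.86*j^3 - 0.01*j^2 + 5.33*j - 6.74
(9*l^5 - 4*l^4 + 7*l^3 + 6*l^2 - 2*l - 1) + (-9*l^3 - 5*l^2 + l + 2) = 9*l^5 - 4*l^4 - 2*l^3 + l^2 - l + 1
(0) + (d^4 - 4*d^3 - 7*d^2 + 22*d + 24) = d^4 - 4*d^3 - 7*d^2 + 22*d + 24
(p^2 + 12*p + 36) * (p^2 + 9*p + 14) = p^4 + 21*p^3 + 158*p^2 + 492*p + 504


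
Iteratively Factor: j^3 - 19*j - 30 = (j + 3)*(j^2 - 3*j - 10) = (j - 5)*(j + 3)*(j + 2)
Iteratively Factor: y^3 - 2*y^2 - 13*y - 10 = (y - 5)*(y^2 + 3*y + 2) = (y - 5)*(y + 2)*(y + 1)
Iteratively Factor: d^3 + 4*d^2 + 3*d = (d)*(d^2 + 4*d + 3) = d*(d + 3)*(d + 1)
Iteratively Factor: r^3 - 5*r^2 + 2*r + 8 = (r - 4)*(r^2 - r - 2) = (r - 4)*(r + 1)*(r - 2)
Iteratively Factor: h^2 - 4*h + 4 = (h - 2)*(h - 2)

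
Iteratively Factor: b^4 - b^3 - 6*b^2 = (b)*(b^3 - b^2 - 6*b) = b*(b + 2)*(b^2 - 3*b) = b^2*(b + 2)*(b - 3)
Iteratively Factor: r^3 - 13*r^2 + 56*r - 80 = (r - 4)*(r^2 - 9*r + 20) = (r - 5)*(r - 4)*(r - 4)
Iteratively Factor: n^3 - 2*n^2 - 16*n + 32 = (n - 4)*(n^2 + 2*n - 8) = (n - 4)*(n + 4)*(n - 2)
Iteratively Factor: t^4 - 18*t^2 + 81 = (t + 3)*(t^3 - 3*t^2 - 9*t + 27) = (t + 3)^2*(t^2 - 6*t + 9) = (t - 3)*(t + 3)^2*(t - 3)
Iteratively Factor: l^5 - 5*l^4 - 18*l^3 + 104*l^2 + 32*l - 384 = (l - 4)*(l^4 - l^3 - 22*l^2 + 16*l + 96) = (l - 4)*(l + 2)*(l^3 - 3*l^2 - 16*l + 48) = (l - 4)*(l + 2)*(l + 4)*(l^2 - 7*l + 12) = (l - 4)^2*(l + 2)*(l + 4)*(l - 3)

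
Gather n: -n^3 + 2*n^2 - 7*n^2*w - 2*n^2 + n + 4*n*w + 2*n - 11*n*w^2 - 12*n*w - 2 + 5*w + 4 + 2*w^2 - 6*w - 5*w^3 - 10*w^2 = -n^3 - 7*n^2*w + n*(-11*w^2 - 8*w + 3) - 5*w^3 - 8*w^2 - w + 2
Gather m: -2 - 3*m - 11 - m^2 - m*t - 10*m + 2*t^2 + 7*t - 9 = -m^2 + m*(-t - 13) + 2*t^2 + 7*t - 22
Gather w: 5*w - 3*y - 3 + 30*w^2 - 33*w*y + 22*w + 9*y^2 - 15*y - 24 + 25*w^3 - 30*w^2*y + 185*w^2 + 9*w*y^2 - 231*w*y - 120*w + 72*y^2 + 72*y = 25*w^3 + w^2*(215 - 30*y) + w*(9*y^2 - 264*y - 93) + 81*y^2 + 54*y - 27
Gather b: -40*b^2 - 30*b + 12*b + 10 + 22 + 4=-40*b^2 - 18*b + 36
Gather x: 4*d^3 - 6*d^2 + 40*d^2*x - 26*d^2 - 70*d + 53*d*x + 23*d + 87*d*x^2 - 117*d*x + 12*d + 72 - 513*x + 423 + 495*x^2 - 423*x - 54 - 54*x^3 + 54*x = 4*d^3 - 32*d^2 - 35*d - 54*x^3 + x^2*(87*d + 495) + x*(40*d^2 - 64*d - 882) + 441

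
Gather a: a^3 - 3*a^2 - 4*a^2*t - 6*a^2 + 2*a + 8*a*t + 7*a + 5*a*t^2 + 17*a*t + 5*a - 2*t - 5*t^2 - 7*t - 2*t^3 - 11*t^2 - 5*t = a^3 + a^2*(-4*t - 9) + a*(5*t^2 + 25*t + 14) - 2*t^3 - 16*t^2 - 14*t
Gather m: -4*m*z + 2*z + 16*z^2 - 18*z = -4*m*z + 16*z^2 - 16*z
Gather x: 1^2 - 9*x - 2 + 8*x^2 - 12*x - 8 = 8*x^2 - 21*x - 9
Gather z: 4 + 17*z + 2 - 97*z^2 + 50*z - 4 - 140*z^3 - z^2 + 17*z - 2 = -140*z^3 - 98*z^2 + 84*z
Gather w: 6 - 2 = 4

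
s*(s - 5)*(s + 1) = s^3 - 4*s^2 - 5*s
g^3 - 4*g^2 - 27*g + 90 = (g - 6)*(g - 3)*(g + 5)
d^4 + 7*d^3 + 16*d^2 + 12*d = d*(d + 2)^2*(d + 3)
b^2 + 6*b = b*(b + 6)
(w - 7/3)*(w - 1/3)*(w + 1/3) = w^3 - 7*w^2/3 - w/9 + 7/27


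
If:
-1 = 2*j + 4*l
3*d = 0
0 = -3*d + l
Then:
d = 0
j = -1/2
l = 0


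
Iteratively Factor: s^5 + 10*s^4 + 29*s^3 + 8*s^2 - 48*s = (s + 4)*(s^4 + 6*s^3 + 5*s^2 - 12*s) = s*(s + 4)*(s^3 + 6*s^2 + 5*s - 12) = s*(s + 4)^2*(s^2 + 2*s - 3) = s*(s + 3)*(s + 4)^2*(s - 1)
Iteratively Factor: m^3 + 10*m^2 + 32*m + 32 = (m + 2)*(m^2 + 8*m + 16) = (m + 2)*(m + 4)*(m + 4)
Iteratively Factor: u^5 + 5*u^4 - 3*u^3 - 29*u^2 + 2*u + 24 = (u + 1)*(u^4 + 4*u^3 - 7*u^2 - 22*u + 24) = (u - 2)*(u + 1)*(u^3 + 6*u^2 + 5*u - 12) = (u - 2)*(u - 1)*(u + 1)*(u^2 + 7*u + 12) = (u - 2)*(u - 1)*(u + 1)*(u + 3)*(u + 4)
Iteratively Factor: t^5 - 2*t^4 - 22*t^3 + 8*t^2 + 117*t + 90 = (t + 2)*(t^4 - 4*t^3 - 14*t^2 + 36*t + 45) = (t + 1)*(t + 2)*(t^3 - 5*t^2 - 9*t + 45) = (t + 1)*(t + 2)*(t + 3)*(t^2 - 8*t + 15) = (t - 5)*(t + 1)*(t + 2)*(t + 3)*(t - 3)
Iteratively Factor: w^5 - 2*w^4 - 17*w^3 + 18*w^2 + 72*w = (w + 3)*(w^4 - 5*w^3 - 2*w^2 + 24*w) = (w - 3)*(w + 3)*(w^3 - 2*w^2 - 8*w) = (w - 4)*(w - 3)*(w + 3)*(w^2 + 2*w) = (w - 4)*(w - 3)*(w + 2)*(w + 3)*(w)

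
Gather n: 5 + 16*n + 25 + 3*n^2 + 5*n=3*n^2 + 21*n + 30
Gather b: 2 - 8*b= 2 - 8*b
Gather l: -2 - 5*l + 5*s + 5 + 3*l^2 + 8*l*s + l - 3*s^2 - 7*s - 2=3*l^2 + l*(8*s - 4) - 3*s^2 - 2*s + 1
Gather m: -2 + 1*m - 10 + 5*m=6*m - 12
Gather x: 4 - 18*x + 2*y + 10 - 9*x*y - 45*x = x*(-9*y - 63) + 2*y + 14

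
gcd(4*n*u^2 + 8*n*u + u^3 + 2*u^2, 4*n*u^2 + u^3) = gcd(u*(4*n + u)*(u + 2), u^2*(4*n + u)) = 4*n*u + u^2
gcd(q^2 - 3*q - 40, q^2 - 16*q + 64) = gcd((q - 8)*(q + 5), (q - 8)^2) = q - 8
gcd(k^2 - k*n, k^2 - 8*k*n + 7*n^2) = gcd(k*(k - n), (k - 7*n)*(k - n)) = k - n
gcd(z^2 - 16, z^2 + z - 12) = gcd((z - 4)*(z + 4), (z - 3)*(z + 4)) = z + 4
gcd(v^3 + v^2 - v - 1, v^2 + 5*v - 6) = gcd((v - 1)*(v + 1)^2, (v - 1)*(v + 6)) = v - 1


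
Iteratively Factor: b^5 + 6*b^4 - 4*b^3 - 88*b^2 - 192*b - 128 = (b + 2)*(b^4 + 4*b^3 - 12*b^2 - 64*b - 64) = (b + 2)^2*(b^3 + 2*b^2 - 16*b - 32) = (b - 4)*(b + 2)^2*(b^2 + 6*b + 8) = (b - 4)*(b + 2)^3*(b + 4)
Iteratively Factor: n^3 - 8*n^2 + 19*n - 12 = (n - 1)*(n^2 - 7*n + 12) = (n - 4)*(n - 1)*(n - 3)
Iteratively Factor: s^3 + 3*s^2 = (s)*(s^2 + 3*s) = s^2*(s + 3)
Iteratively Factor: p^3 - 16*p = (p + 4)*(p^2 - 4*p) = (p - 4)*(p + 4)*(p)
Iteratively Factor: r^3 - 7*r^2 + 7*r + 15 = (r - 3)*(r^2 - 4*r - 5) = (r - 3)*(r + 1)*(r - 5)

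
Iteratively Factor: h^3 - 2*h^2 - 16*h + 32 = (h + 4)*(h^2 - 6*h + 8) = (h - 2)*(h + 4)*(h - 4)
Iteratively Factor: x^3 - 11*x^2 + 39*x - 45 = (x - 3)*(x^2 - 8*x + 15) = (x - 5)*(x - 3)*(x - 3)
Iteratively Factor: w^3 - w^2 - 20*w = (w + 4)*(w^2 - 5*w) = (w - 5)*(w + 4)*(w)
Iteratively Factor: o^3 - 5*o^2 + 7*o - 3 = (o - 1)*(o^2 - 4*o + 3) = (o - 3)*(o - 1)*(o - 1)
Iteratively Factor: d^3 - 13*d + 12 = (d - 3)*(d^2 + 3*d - 4) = (d - 3)*(d - 1)*(d + 4)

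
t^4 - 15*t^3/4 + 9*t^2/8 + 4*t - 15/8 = (t - 3)*(t - 5/4)*(t - 1/2)*(t + 1)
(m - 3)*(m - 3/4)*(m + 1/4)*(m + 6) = m^4 + 5*m^3/2 - 315*m^2/16 + 135*m/16 + 27/8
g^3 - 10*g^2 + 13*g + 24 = (g - 8)*(g - 3)*(g + 1)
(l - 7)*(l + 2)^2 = l^3 - 3*l^2 - 24*l - 28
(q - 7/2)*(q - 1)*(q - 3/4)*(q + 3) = q^4 - 9*q^3/4 - 71*q^2/8 + 18*q - 63/8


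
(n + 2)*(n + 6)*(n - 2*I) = n^3 + 8*n^2 - 2*I*n^2 + 12*n - 16*I*n - 24*I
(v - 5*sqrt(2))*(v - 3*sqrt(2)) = v^2 - 8*sqrt(2)*v + 30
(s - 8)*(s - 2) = s^2 - 10*s + 16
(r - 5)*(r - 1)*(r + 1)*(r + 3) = r^4 - 2*r^3 - 16*r^2 + 2*r + 15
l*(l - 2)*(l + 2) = l^3 - 4*l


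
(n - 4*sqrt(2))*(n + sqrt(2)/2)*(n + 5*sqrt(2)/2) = n^3 - sqrt(2)*n^2 - 43*n/2 - 10*sqrt(2)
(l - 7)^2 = l^2 - 14*l + 49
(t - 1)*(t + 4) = t^2 + 3*t - 4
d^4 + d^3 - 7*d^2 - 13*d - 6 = (d - 3)*(d + 1)^2*(d + 2)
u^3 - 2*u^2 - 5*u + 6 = (u - 3)*(u - 1)*(u + 2)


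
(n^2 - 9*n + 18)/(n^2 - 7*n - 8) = (-n^2 + 9*n - 18)/(-n^2 + 7*n + 8)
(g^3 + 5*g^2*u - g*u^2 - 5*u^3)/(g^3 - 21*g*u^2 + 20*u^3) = (-g - u)/(-g + 4*u)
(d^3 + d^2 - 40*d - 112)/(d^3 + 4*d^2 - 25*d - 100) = (d^2 - 3*d - 28)/(d^2 - 25)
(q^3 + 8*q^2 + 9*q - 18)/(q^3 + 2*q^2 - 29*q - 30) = (q^2 + 2*q - 3)/(q^2 - 4*q - 5)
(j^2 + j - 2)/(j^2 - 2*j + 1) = (j + 2)/(j - 1)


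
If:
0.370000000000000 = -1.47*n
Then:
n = -0.25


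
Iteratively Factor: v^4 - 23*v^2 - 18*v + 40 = (v - 5)*(v^3 + 5*v^2 + 2*v - 8) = (v - 5)*(v + 4)*(v^2 + v - 2) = (v - 5)*(v + 2)*(v + 4)*(v - 1)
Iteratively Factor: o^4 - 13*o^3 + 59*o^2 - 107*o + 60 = (o - 3)*(o^3 - 10*o^2 + 29*o - 20) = (o - 3)*(o - 1)*(o^2 - 9*o + 20) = (o - 5)*(o - 3)*(o - 1)*(o - 4)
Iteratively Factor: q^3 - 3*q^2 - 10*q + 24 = (q + 3)*(q^2 - 6*q + 8) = (q - 4)*(q + 3)*(q - 2)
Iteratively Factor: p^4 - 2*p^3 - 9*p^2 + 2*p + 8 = (p - 1)*(p^3 - p^2 - 10*p - 8) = (p - 1)*(p + 2)*(p^2 - 3*p - 4) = (p - 1)*(p + 1)*(p + 2)*(p - 4)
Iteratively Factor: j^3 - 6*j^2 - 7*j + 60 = (j - 5)*(j^2 - j - 12) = (j - 5)*(j - 4)*(j + 3)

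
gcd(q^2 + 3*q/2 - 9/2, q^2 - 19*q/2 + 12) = q - 3/2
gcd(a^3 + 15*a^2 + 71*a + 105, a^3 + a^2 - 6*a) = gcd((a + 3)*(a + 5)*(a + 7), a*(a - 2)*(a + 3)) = a + 3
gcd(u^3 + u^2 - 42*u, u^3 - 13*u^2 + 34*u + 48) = u - 6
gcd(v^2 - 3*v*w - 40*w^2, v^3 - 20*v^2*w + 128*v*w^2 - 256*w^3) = v - 8*w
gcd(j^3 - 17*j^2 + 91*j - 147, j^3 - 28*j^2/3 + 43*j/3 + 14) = j^2 - 10*j + 21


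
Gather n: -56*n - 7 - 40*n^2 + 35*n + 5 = -40*n^2 - 21*n - 2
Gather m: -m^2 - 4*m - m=-m^2 - 5*m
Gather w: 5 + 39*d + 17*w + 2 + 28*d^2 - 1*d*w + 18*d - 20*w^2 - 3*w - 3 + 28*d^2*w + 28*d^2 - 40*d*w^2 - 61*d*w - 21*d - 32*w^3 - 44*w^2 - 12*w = 56*d^2 + 36*d - 32*w^3 + w^2*(-40*d - 64) + w*(28*d^2 - 62*d + 2) + 4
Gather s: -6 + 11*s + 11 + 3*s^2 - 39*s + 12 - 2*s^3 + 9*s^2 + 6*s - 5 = -2*s^3 + 12*s^2 - 22*s + 12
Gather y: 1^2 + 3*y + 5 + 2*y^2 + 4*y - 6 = 2*y^2 + 7*y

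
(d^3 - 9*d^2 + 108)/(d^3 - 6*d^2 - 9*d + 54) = (d - 6)/(d - 3)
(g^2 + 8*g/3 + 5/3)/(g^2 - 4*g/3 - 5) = (g + 1)/(g - 3)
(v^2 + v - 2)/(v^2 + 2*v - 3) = (v + 2)/(v + 3)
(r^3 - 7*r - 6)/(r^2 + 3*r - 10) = (r^3 - 7*r - 6)/(r^2 + 3*r - 10)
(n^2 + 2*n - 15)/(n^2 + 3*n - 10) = (n - 3)/(n - 2)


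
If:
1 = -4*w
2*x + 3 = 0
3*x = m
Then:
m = -9/2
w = -1/4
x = -3/2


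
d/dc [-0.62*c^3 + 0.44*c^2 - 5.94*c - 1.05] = -1.86*c^2 + 0.88*c - 5.94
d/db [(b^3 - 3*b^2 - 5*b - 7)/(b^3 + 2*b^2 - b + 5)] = (5*b^4 + 8*b^3 + 49*b^2 - 2*b - 32)/(b^6 + 4*b^5 + 2*b^4 + 6*b^3 + 21*b^2 - 10*b + 25)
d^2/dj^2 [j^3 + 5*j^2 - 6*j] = 6*j + 10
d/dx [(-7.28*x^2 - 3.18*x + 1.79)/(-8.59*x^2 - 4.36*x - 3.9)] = (4.4246*x^2 + 87.5362*x + 20.2064)/(73.7881*x^4 + 74.9048*x^3 + 86.0116*x^2 + 34.008*x + 15.21)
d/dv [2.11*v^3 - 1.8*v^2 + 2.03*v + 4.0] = 6.33*v^2 - 3.6*v + 2.03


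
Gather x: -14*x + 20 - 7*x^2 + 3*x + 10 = -7*x^2 - 11*x + 30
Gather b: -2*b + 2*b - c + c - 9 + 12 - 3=0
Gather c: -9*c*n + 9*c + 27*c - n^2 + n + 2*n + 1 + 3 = c*(36 - 9*n) - n^2 + 3*n + 4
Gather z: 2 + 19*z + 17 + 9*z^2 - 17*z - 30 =9*z^2 + 2*z - 11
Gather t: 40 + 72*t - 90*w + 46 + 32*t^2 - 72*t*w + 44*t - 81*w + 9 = 32*t^2 + t*(116 - 72*w) - 171*w + 95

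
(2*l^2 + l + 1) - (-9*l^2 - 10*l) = 11*l^2 + 11*l + 1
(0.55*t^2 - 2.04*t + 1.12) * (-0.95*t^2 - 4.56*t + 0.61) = -0.5225*t^4 - 0.57*t^3 + 8.5739*t^2 - 6.3516*t + 0.6832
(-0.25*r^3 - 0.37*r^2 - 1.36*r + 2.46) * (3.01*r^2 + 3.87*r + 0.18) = -0.7525*r^5 - 2.0812*r^4 - 5.5705*r^3 + 2.0748*r^2 + 9.2754*r + 0.4428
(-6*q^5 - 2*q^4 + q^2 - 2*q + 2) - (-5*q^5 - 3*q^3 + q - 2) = -q^5 - 2*q^4 + 3*q^3 + q^2 - 3*q + 4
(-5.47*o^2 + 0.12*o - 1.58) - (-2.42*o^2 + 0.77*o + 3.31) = -3.05*o^2 - 0.65*o - 4.89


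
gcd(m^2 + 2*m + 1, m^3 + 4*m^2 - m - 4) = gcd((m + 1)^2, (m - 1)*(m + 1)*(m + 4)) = m + 1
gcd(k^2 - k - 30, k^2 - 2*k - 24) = k - 6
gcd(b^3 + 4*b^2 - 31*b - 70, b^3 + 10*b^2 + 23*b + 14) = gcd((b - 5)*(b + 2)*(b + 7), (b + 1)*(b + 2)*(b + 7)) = b^2 + 9*b + 14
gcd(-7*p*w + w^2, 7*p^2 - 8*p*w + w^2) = 7*p - w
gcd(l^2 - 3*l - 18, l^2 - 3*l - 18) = l^2 - 3*l - 18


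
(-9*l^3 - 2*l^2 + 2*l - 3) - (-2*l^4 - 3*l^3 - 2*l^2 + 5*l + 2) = 2*l^4 - 6*l^3 - 3*l - 5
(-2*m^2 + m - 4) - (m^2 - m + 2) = -3*m^2 + 2*m - 6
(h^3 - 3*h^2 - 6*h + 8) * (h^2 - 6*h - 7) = h^5 - 9*h^4 + 5*h^3 + 65*h^2 - 6*h - 56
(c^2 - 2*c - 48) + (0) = c^2 - 2*c - 48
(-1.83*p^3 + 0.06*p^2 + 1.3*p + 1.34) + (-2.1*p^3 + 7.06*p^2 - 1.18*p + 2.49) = -3.93*p^3 + 7.12*p^2 + 0.12*p + 3.83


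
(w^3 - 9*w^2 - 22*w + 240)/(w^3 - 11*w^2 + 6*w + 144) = (w + 5)/(w + 3)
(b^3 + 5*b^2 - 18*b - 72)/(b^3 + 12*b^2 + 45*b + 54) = (b - 4)/(b + 3)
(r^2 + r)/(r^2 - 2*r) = (r + 1)/(r - 2)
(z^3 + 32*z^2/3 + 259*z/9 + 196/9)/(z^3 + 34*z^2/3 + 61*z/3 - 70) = (9*z^2 + 33*z + 28)/(3*(3*z^2 + 13*z - 30))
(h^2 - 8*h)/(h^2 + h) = (h - 8)/(h + 1)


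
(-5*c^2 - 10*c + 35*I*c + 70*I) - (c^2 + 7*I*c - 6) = -6*c^2 - 10*c + 28*I*c + 6 + 70*I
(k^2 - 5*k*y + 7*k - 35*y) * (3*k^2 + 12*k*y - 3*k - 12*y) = 3*k^4 - 3*k^3*y + 18*k^3 - 60*k^2*y^2 - 18*k^2*y - 21*k^2 - 360*k*y^2 + 21*k*y + 420*y^2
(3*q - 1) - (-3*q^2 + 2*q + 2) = 3*q^2 + q - 3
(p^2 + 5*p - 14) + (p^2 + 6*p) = 2*p^2 + 11*p - 14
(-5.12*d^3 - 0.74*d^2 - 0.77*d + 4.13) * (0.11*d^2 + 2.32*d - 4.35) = -0.5632*d^5 - 11.9598*d^4 + 20.4705*d^3 + 1.8869*d^2 + 12.9311*d - 17.9655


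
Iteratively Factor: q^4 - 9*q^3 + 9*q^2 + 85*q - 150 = (q - 5)*(q^3 - 4*q^2 - 11*q + 30) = (q - 5)*(q + 3)*(q^2 - 7*q + 10) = (q - 5)^2*(q + 3)*(q - 2)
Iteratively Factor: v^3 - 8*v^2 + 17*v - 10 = (v - 1)*(v^2 - 7*v + 10) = (v - 5)*(v - 1)*(v - 2)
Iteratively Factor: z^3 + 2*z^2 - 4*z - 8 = (z + 2)*(z^2 - 4) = (z - 2)*(z + 2)*(z + 2)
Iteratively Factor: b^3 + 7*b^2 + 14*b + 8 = (b + 4)*(b^2 + 3*b + 2) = (b + 2)*(b + 4)*(b + 1)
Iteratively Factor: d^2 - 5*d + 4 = (d - 4)*(d - 1)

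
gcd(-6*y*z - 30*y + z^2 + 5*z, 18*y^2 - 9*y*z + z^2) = 6*y - z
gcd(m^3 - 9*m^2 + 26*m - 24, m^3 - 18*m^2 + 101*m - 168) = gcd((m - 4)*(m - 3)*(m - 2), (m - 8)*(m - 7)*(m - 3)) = m - 3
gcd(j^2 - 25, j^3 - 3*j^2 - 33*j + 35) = j + 5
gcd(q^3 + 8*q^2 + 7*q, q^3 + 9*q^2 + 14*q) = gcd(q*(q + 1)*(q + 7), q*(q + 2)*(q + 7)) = q^2 + 7*q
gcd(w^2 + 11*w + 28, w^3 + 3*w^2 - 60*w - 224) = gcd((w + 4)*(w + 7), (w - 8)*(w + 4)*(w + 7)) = w^2 + 11*w + 28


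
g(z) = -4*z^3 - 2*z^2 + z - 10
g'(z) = -12*z^2 - 4*z + 1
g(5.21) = -624.76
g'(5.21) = -345.57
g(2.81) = -111.73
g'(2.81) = -104.99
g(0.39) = -10.15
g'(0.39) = -2.39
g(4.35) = -372.75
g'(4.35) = -243.47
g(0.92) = -13.89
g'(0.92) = -12.84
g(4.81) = -496.60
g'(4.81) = -295.87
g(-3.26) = 104.07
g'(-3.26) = -113.49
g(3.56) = -212.26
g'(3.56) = -165.32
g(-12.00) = 6602.00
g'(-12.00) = -1679.00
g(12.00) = -7198.00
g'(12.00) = -1775.00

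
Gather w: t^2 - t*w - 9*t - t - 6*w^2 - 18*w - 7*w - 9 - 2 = t^2 - 10*t - 6*w^2 + w*(-t - 25) - 11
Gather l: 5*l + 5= 5*l + 5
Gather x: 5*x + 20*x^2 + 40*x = 20*x^2 + 45*x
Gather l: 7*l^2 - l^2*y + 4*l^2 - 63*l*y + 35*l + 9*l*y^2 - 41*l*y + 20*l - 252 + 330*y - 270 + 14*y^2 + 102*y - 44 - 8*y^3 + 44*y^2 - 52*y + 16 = l^2*(11 - y) + l*(9*y^2 - 104*y + 55) - 8*y^3 + 58*y^2 + 380*y - 550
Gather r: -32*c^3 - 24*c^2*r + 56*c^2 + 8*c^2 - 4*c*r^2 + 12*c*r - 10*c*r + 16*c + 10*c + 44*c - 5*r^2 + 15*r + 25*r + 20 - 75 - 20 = -32*c^3 + 64*c^2 + 70*c + r^2*(-4*c - 5) + r*(-24*c^2 + 2*c + 40) - 75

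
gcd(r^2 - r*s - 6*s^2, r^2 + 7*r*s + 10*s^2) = r + 2*s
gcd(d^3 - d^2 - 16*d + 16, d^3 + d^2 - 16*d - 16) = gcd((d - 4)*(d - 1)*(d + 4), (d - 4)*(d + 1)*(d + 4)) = d^2 - 16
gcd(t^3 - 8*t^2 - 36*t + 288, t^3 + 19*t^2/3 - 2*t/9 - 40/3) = t + 6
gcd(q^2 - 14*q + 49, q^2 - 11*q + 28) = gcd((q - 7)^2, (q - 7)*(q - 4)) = q - 7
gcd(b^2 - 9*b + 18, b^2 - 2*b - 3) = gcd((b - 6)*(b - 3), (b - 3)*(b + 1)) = b - 3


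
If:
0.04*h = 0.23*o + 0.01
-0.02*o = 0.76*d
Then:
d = -0.0263157894736842*o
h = 5.75*o + 0.25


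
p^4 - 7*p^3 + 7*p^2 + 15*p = p*(p - 5)*(p - 3)*(p + 1)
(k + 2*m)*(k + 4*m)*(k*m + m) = k^3*m + 6*k^2*m^2 + k^2*m + 8*k*m^3 + 6*k*m^2 + 8*m^3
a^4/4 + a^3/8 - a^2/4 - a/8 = a*(a/4 + 1/4)*(a - 1)*(a + 1/2)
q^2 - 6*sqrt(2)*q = q*(q - 6*sqrt(2))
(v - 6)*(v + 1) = v^2 - 5*v - 6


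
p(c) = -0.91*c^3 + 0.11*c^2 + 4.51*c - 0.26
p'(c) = -2.73*c^2 + 0.22*c + 4.51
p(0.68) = 2.57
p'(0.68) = 3.40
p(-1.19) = -3.94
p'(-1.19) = 0.38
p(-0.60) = -2.73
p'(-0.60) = 3.40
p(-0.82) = -3.38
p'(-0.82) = 2.49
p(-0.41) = -2.03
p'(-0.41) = 3.96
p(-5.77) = 152.19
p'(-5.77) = -87.65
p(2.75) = -5.95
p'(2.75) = -15.53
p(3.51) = -22.43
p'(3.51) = -28.35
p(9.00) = -614.15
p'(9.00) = -214.64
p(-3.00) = 11.77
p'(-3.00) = -20.72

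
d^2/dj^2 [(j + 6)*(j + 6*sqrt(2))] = 2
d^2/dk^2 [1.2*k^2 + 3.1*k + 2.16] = 2.40000000000000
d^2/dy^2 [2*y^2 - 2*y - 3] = 4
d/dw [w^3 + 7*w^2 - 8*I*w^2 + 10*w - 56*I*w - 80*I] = 3*w^2 + w*(14 - 16*I) + 10 - 56*I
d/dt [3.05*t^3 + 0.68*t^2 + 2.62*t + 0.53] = 9.15*t^2 + 1.36*t + 2.62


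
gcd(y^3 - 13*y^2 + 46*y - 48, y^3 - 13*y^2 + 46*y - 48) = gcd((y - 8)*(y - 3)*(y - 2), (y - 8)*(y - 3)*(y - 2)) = y^3 - 13*y^2 + 46*y - 48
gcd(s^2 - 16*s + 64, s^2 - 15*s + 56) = s - 8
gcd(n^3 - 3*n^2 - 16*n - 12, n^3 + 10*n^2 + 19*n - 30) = 1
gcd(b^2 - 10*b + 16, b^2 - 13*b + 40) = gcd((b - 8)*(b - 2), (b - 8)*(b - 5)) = b - 8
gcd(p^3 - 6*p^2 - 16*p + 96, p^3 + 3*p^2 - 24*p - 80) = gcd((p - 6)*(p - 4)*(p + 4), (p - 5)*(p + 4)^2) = p + 4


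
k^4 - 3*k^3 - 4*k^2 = k^2*(k - 4)*(k + 1)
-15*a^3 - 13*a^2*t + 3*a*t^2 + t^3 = (-3*a + t)*(a + t)*(5*a + t)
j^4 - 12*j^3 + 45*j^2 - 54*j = j*(j - 6)*(j - 3)^2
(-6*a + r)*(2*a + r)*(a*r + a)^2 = -12*a^4*r^2 - 24*a^4*r - 12*a^4 - 4*a^3*r^3 - 8*a^3*r^2 - 4*a^3*r + a^2*r^4 + 2*a^2*r^3 + a^2*r^2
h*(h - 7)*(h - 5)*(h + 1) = h^4 - 11*h^3 + 23*h^2 + 35*h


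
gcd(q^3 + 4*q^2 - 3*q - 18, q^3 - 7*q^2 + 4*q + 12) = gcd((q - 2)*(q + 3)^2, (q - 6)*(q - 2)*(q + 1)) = q - 2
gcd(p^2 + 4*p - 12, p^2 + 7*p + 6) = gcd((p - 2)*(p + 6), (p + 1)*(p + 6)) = p + 6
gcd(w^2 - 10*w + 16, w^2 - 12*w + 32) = w - 8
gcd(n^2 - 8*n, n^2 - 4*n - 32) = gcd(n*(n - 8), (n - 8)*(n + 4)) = n - 8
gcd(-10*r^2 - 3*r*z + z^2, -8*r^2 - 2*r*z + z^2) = 2*r + z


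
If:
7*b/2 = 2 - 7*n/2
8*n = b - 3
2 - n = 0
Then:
No Solution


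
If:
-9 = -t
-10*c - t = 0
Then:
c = -9/10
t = 9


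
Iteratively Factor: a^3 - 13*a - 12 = (a + 3)*(a^2 - 3*a - 4) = (a + 1)*(a + 3)*(a - 4)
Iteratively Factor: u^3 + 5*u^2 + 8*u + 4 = (u + 2)*(u^2 + 3*u + 2) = (u + 1)*(u + 2)*(u + 2)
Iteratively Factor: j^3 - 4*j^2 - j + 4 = (j - 1)*(j^2 - 3*j - 4) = (j - 4)*(j - 1)*(j + 1)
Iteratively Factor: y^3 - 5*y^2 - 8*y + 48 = (y - 4)*(y^2 - y - 12) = (y - 4)*(y + 3)*(y - 4)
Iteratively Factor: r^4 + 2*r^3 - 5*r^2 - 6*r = (r + 3)*(r^3 - r^2 - 2*r) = (r + 1)*(r + 3)*(r^2 - 2*r) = r*(r + 1)*(r + 3)*(r - 2)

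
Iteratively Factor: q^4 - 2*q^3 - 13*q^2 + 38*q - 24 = (q - 1)*(q^3 - q^2 - 14*q + 24) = (q - 1)*(q + 4)*(q^2 - 5*q + 6) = (q - 2)*(q - 1)*(q + 4)*(q - 3)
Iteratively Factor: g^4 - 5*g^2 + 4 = (g - 1)*(g^3 + g^2 - 4*g - 4) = (g - 1)*(g + 2)*(g^2 - g - 2) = (g - 2)*(g - 1)*(g + 2)*(g + 1)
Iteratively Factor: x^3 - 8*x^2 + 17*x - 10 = (x - 5)*(x^2 - 3*x + 2) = (x - 5)*(x - 1)*(x - 2)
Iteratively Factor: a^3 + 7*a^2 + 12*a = (a + 3)*(a^2 + 4*a) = (a + 3)*(a + 4)*(a)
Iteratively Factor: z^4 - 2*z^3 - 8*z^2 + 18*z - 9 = (z - 3)*(z^3 + z^2 - 5*z + 3) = (z - 3)*(z - 1)*(z^2 + 2*z - 3) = (z - 3)*(z - 1)*(z + 3)*(z - 1)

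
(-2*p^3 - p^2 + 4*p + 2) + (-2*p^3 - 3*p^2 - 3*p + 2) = -4*p^3 - 4*p^2 + p + 4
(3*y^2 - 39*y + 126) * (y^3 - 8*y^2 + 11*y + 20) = 3*y^5 - 63*y^4 + 471*y^3 - 1377*y^2 + 606*y + 2520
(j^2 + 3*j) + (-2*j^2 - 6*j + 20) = -j^2 - 3*j + 20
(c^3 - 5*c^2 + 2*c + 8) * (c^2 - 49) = c^5 - 5*c^4 - 47*c^3 + 253*c^2 - 98*c - 392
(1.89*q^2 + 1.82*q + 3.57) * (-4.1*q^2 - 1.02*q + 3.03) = -7.749*q^4 - 9.3898*q^3 - 10.7667*q^2 + 1.8732*q + 10.8171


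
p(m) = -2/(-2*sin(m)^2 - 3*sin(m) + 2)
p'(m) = -2*(4*sin(m)*cos(m) + 3*cos(m))/(-2*sin(m)^2 - 3*sin(m) + 2)^2 = -2*(4*sin(m) + 3)*cos(m)/(2*sin(m)^2 + 3*sin(m) - 2)^2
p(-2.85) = -0.74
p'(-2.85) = 0.49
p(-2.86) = -0.75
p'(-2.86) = 0.51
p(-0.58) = -0.66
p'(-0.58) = -0.15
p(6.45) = -1.38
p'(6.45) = -3.45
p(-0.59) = -0.66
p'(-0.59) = -0.14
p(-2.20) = -0.64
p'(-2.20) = -0.03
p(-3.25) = -1.21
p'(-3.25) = 2.50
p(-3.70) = 13.25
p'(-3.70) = 381.03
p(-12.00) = 10.78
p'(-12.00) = -252.30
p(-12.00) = 10.78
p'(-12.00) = -252.30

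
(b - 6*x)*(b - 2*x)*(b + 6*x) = b^3 - 2*b^2*x - 36*b*x^2 + 72*x^3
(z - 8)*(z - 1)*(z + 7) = z^3 - 2*z^2 - 55*z + 56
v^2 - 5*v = v*(v - 5)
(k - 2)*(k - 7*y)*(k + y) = k^3 - 6*k^2*y - 2*k^2 - 7*k*y^2 + 12*k*y + 14*y^2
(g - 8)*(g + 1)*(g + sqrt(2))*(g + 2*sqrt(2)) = g^4 - 7*g^3 + 3*sqrt(2)*g^3 - 21*sqrt(2)*g^2 - 4*g^2 - 24*sqrt(2)*g - 28*g - 32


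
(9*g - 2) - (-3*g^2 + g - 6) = 3*g^2 + 8*g + 4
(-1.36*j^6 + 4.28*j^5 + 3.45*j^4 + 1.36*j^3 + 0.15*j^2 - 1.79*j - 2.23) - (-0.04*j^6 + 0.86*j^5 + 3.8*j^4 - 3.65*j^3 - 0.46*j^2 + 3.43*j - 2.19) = -1.32*j^6 + 3.42*j^5 - 0.35*j^4 + 5.01*j^3 + 0.61*j^2 - 5.22*j - 0.04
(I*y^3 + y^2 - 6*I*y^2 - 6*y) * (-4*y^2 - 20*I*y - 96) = -4*I*y^5 + 16*y^4 + 24*I*y^4 - 96*y^3 - 116*I*y^3 - 96*y^2 + 696*I*y^2 + 576*y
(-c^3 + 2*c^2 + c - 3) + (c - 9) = -c^3 + 2*c^2 + 2*c - 12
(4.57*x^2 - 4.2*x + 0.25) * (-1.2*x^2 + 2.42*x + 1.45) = -5.484*x^4 + 16.0994*x^3 - 3.8375*x^2 - 5.485*x + 0.3625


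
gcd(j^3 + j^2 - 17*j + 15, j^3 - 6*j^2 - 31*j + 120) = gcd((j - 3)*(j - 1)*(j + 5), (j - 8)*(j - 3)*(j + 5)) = j^2 + 2*j - 15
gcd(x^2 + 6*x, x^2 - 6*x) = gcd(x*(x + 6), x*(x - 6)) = x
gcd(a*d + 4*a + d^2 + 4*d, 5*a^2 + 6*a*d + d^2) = a + d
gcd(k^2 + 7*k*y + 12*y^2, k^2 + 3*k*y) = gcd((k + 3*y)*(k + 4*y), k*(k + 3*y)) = k + 3*y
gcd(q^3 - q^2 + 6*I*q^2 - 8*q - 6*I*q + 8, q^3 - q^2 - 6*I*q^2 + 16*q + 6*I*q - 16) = q^2 + q*(-1 + 2*I) - 2*I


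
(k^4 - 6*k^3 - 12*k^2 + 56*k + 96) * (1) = k^4 - 6*k^3 - 12*k^2 + 56*k + 96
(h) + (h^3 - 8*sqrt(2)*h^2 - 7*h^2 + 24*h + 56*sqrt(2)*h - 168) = h^3 - 8*sqrt(2)*h^2 - 7*h^2 + 25*h + 56*sqrt(2)*h - 168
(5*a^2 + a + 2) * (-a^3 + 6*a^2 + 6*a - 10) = -5*a^5 + 29*a^4 + 34*a^3 - 32*a^2 + 2*a - 20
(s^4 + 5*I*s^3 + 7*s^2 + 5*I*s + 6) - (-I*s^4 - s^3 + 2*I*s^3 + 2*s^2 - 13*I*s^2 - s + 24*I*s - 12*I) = s^4 + I*s^4 + s^3 + 3*I*s^3 + 5*s^2 + 13*I*s^2 + s - 19*I*s + 6 + 12*I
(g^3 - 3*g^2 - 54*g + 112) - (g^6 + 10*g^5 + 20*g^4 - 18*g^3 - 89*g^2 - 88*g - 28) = -g^6 - 10*g^5 - 20*g^4 + 19*g^3 + 86*g^2 + 34*g + 140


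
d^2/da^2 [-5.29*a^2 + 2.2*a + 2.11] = -10.5800000000000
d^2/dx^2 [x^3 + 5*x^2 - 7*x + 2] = 6*x + 10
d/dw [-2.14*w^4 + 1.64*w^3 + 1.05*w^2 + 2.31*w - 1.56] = -8.56*w^3 + 4.92*w^2 + 2.1*w + 2.31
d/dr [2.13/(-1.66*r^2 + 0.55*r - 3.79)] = (7.0716*r - 1.1715)/(1.66*r^2 - 0.55*r + 3.79)^2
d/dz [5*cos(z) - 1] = -5*sin(z)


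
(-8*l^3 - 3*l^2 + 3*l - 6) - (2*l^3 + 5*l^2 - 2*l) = -10*l^3 - 8*l^2 + 5*l - 6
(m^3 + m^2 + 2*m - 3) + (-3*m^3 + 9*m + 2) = -2*m^3 + m^2 + 11*m - 1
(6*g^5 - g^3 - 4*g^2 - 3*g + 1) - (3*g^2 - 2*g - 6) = 6*g^5 - g^3 - 7*g^2 - g + 7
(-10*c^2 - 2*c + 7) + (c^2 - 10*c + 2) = -9*c^2 - 12*c + 9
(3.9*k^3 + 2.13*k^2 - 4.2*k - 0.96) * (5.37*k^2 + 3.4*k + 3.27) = 20.943*k^5 + 24.6981*k^4 - 2.559*k^3 - 12.4701*k^2 - 16.998*k - 3.1392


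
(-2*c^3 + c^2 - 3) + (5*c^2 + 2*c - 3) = -2*c^3 + 6*c^2 + 2*c - 6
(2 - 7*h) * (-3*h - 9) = 21*h^2 + 57*h - 18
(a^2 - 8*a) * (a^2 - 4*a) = a^4 - 12*a^3 + 32*a^2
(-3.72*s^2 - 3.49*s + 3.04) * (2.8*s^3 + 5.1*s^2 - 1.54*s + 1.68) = -10.416*s^5 - 28.744*s^4 - 3.5582*s^3 + 14.629*s^2 - 10.5448*s + 5.1072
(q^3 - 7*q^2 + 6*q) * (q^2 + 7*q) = q^5 - 43*q^3 + 42*q^2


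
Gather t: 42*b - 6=42*b - 6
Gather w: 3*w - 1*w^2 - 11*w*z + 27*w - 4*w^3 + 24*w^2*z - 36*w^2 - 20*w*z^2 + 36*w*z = -4*w^3 + w^2*(24*z - 37) + w*(-20*z^2 + 25*z + 30)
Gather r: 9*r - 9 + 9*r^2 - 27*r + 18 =9*r^2 - 18*r + 9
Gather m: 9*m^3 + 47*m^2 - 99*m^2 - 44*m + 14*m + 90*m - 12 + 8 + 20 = 9*m^3 - 52*m^2 + 60*m + 16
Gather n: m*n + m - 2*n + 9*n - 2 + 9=m + n*(m + 7) + 7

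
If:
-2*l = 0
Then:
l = 0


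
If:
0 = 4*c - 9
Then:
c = 9/4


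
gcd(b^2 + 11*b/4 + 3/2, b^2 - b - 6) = b + 2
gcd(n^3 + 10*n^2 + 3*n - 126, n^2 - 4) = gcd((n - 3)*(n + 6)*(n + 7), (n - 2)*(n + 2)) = 1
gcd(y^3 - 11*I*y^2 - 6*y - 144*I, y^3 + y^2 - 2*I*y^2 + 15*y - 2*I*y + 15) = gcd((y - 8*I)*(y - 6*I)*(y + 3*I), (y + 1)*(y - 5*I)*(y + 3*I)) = y + 3*I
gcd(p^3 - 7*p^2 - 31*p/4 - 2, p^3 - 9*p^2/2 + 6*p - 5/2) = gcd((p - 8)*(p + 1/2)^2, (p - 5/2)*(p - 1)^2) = 1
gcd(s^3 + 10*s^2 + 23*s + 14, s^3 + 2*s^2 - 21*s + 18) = 1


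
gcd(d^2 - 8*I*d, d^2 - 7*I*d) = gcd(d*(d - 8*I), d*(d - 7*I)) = d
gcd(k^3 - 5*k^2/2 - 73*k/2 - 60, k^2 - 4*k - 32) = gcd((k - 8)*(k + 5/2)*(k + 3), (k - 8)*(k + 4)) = k - 8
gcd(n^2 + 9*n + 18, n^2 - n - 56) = 1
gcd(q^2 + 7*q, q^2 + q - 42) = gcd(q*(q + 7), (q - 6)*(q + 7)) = q + 7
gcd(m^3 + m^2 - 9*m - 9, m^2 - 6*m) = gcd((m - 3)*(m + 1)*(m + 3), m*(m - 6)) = 1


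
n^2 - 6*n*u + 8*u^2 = (n - 4*u)*(n - 2*u)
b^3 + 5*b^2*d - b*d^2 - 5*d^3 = (b - d)*(b + d)*(b + 5*d)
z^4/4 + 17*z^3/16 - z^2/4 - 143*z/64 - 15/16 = (z/4 + 1)*(z - 3/2)*(z + 1/2)*(z + 5/4)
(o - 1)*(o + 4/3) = o^2 + o/3 - 4/3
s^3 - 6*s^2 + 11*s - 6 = (s - 3)*(s - 2)*(s - 1)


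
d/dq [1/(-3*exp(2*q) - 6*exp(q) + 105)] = 2*(exp(q) + 1)*exp(q)/(3*(exp(2*q) + 2*exp(q) - 35)^2)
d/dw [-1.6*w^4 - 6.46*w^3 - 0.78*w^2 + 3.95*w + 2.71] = -6.4*w^3 - 19.38*w^2 - 1.56*w + 3.95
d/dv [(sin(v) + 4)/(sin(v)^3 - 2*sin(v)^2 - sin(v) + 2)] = (-2*sin(v)^3 - 10*sin(v)^2 + 16*sin(v) + 6)/((sin(v) - 2)^2*cos(v)^3)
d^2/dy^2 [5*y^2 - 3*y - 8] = 10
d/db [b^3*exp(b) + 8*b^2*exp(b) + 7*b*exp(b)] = (b^3 + 11*b^2 + 23*b + 7)*exp(b)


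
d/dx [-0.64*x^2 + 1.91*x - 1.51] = 1.91 - 1.28*x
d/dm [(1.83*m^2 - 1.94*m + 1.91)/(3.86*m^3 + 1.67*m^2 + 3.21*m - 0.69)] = (-7.0638*m^4 + 14.9768*m^3 - 13.0037*m^2 - 8.9048*m - 4.7925)/(14.8996*m^6 + 12.8924*m^5 + 27.5701*m^4 + 5.3946*m^3 + 7.9995*m^2 - 4.4298*m + 0.4761)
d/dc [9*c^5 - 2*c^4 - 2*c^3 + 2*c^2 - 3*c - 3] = 45*c^4 - 8*c^3 - 6*c^2 + 4*c - 3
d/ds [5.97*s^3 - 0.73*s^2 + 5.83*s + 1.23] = 17.91*s^2 - 1.46*s + 5.83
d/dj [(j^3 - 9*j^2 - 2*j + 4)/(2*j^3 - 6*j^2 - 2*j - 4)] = (3*j^4 + j^3 - 15*j^2/2 + 30*j + 4)/(j^6 - 6*j^5 + 7*j^4 + 2*j^3 + 13*j^2 + 4*j + 4)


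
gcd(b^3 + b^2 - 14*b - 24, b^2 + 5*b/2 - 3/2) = b + 3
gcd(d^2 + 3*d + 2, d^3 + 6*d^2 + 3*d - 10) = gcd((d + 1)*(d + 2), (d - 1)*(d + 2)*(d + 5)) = d + 2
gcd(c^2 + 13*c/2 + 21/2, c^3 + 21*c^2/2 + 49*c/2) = c + 7/2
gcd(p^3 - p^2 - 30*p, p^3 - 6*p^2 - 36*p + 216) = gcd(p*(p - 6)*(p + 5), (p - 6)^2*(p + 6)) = p - 6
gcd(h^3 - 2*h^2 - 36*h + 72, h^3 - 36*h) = h^2 - 36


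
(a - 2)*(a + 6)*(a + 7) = a^3 + 11*a^2 + 16*a - 84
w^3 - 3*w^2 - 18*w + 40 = (w - 5)*(w - 2)*(w + 4)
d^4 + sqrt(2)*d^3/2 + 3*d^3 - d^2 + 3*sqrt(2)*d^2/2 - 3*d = d*(d + 3)*(d - sqrt(2)/2)*(d + sqrt(2))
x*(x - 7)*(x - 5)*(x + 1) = x^4 - 11*x^3 + 23*x^2 + 35*x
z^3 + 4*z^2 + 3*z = z*(z + 1)*(z + 3)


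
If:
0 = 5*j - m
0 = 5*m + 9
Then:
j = -9/25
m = -9/5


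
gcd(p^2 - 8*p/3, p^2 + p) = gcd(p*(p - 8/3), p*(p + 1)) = p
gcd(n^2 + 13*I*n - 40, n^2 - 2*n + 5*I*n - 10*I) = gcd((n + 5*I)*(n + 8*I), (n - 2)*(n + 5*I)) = n + 5*I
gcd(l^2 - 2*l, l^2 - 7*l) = l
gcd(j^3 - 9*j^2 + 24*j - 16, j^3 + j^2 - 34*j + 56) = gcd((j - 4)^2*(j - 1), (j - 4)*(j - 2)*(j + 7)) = j - 4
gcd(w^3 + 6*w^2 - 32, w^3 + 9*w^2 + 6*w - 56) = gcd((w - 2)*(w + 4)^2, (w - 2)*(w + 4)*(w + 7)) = w^2 + 2*w - 8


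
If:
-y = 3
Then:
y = -3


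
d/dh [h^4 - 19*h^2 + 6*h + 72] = 4*h^3 - 38*h + 6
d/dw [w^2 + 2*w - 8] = 2*w + 2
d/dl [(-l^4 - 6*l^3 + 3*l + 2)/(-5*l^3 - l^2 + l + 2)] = (-(15*l^2 + 2*l - 1)*(l^4 + 6*l^3 - 3*l - 2) + (4*l^3 + 18*l^2 - 3)*(5*l^3 + l^2 - l - 2))/(5*l^3 + l^2 - l - 2)^2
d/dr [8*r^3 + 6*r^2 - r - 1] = 24*r^2 + 12*r - 1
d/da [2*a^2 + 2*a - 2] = 4*a + 2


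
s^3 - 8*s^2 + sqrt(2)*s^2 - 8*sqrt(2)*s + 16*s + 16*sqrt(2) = (s - 4)^2*(s + sqrt(2))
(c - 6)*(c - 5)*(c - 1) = c^3 - 12*c^2 + 41*c - 30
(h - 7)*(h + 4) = h^2 - 3*h - 28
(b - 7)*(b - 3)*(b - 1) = b^3 - 11*b^2 + 31*b - 21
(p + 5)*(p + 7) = p^2 + 12*p + 35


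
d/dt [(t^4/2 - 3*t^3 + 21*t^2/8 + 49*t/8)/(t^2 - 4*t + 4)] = (8*t^4 - 56*t^3 + 144*t^2 - 133*t - 98)/(8*(t^3 - 6*t^2 + 12*t - 8))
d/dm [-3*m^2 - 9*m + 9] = -6*m - 9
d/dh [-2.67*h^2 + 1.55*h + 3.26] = 1.55 - 5.34*h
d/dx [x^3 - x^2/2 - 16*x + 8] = 3*x^2 - x - 16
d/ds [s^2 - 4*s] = 2*s - 4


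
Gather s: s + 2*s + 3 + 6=3*s + 9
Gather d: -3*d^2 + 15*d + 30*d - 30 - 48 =-3*d^2 + 45*d - 78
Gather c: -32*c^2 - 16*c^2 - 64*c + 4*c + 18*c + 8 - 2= -48*c^2 - 42*c + 6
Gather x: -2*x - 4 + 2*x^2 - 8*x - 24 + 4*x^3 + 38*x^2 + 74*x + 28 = 4*x^3 + 40*x^2 + 64*x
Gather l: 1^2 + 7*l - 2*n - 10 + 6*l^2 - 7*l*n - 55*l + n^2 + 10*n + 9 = 6*l^2 + l*(-7*n - 48) + n^2 + 8*n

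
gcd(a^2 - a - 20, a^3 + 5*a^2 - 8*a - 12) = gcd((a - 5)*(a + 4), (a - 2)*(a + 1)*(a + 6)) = 1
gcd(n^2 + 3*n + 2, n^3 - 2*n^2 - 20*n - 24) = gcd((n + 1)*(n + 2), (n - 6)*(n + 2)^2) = n + 2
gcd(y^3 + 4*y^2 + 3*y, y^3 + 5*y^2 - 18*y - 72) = y + 3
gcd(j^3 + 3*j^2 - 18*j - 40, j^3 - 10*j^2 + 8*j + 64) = j^2 - 2*j - 8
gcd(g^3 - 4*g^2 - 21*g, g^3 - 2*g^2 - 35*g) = g^2 - 7*g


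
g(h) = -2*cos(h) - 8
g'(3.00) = 0.28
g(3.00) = -6.02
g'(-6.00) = 0.56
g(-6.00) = -9.92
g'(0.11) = 0.22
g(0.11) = -9.99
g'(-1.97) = -1.84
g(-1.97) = -7.22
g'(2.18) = 1.64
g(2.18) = -6.86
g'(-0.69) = -1.27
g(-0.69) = -9.54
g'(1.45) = 1.99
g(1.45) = -8.24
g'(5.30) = -1.66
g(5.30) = -9.11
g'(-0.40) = -0.78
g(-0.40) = -9.84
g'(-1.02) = -1.70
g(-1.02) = -9.05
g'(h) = 2*sin(h)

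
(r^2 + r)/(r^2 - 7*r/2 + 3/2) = 2*r*(r + 1)/(2*r^2 - 7*r + 3)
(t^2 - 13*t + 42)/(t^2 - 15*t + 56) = (t - 6)/(t - 8)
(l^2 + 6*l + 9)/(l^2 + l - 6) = (l + 3)/(l - 2)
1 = 1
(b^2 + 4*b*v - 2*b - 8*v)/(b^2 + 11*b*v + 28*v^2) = (b - 2)/(b + 7*v)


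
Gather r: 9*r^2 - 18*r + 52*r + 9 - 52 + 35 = 9*r^2 + 34*r - 8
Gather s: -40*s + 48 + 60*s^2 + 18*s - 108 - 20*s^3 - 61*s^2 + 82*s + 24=-20*s^3 - s^2 + 60*s - 36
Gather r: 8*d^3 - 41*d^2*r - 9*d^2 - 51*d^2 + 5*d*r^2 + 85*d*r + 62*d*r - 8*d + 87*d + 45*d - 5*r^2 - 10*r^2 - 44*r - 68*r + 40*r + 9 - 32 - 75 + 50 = 8*d^3 - 60*d^2 + 124*d + r^2*(5*d - 15) + r*(-41*d^2 + 147*d - 72) - 48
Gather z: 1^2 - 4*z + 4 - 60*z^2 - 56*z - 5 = -60*z^2 - 60*z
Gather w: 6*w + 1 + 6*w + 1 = 12*w + 2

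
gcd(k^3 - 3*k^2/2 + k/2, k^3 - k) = k^2 - k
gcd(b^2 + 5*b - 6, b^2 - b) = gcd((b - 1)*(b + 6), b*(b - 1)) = b - 1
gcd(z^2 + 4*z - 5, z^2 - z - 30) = z + 5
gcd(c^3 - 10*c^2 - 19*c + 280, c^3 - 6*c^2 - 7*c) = c - 7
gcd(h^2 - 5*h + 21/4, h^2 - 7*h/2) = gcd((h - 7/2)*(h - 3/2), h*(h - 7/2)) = h - 7/2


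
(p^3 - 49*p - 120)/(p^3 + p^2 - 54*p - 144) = (p + 5)/(p + 6)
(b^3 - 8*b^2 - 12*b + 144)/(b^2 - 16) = (b^2 - 12*b + 36)/(b - 4)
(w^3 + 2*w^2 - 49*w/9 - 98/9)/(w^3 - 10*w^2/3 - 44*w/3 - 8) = (9*w^2 - 49)/(3*(3*w^2 - 16*w - 12))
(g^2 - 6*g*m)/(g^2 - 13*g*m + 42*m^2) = g/(g - 7*m)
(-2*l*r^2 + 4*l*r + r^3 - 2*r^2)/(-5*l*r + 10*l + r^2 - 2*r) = r*(-2*l + r)/(-5*l + r)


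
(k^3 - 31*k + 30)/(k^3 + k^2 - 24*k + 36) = (k^2 - 6*k + 5)/(k^2 - 5*k + 6)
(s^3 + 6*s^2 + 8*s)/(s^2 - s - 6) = s*(s + 4)/(s - 3)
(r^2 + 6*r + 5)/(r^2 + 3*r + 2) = (r + 5)/(r + 2)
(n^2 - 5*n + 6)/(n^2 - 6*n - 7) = (-n^2 + 5*n - 6)/(-n^2 + 6*n + 7)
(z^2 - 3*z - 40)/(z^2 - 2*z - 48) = (z + 5)/(z + 6)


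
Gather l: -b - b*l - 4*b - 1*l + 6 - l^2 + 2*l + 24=-5*b - l^2 + l*(1 - b) + 30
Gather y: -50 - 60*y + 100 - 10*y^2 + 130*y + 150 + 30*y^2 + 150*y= 20*y^2 + 220*y + 200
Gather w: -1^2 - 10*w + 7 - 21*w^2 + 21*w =-21*w^2 + 11*w + 6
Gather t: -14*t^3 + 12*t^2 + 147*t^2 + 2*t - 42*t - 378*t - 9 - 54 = -14*t^3 + 159*t^2 - 418*t - 63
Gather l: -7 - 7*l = -7*l - 7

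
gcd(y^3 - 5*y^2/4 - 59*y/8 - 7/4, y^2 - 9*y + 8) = 1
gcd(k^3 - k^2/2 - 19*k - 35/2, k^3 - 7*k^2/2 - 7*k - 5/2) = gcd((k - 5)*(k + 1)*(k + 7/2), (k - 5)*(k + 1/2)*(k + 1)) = k^2 - 4*k - 5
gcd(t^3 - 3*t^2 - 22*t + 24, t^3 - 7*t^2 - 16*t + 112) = t + 4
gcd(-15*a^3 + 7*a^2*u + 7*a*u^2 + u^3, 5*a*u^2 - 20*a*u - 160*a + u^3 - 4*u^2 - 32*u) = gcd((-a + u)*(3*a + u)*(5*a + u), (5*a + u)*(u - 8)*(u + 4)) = 5*a + u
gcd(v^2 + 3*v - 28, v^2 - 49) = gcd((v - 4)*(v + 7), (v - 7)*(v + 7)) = v + 7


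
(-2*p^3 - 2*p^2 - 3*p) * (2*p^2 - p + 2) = -4*p^5 - 2*p^4 - 8*p^3 - p^2 - 6*p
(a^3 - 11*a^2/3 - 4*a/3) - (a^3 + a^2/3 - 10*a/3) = -4*a^2 + 2*a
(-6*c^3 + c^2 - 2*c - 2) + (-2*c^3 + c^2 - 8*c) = -8*c^3 + 2*c^2 - 10*c - 2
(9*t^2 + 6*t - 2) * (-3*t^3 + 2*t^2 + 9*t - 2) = -27*t^5 + 99*t^3 + 32*t^2 - 30*t + 4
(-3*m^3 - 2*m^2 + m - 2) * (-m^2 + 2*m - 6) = 3*m^5 - 4*m^4 + 13*m^3 + 16*m^2 - 10*m + 12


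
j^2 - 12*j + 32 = (j - 8)*(j - 4)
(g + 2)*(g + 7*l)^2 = g^3 + 14*g^2*l + 2*g^2 + 49*g*l^2 + 28*g*l + 98*l^2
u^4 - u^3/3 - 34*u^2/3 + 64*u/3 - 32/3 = (u - 2)*(u - 4/3)*(u - 1)*(u + 4)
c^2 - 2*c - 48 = (c - 8)*(c + 6)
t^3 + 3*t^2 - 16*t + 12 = (t - 2)*(t - 1)*(t + 6)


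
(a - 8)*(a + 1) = a^2 - 7*a - 8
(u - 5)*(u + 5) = u^2 - 25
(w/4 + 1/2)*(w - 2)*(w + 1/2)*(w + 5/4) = w^4/4 + 7*w^3/16 - 27*w^2/32 - 7*w/4 - 5/8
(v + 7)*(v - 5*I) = v^2 + 7*v - 5*I*v - 35*I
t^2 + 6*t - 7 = (t - 1)*(t + 7)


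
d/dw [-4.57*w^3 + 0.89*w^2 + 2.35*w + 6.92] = -13.71*w^2 + 1.78*w + 2.35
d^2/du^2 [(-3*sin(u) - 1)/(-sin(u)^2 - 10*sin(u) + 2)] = (-3*sin(u)^5 + 26*sin(u)^4 - 60*sin(u)^3 - 162*sin(u)^2 + 64*sin(u) + 324)/(sin(u)^2 + 10*sin(u) - 2)^3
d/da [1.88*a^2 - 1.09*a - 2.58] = 3.76*a - 1.09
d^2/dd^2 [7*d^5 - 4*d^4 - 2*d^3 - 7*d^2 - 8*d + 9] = 140*d^3 - 48*d^2 - 12*d - 14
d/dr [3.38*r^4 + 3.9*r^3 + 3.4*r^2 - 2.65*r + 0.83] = 13.52*r^3 + 11.7*r^2 + 6.8*r - 2.65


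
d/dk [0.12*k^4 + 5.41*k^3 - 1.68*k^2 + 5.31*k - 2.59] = 0.48*k^3 + 16.23*k^2 - 3.36*k + 5.31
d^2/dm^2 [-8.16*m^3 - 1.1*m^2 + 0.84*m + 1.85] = -48.96*m - 2.2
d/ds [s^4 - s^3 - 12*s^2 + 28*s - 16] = 4*s^3 - 3*s^2 - 24*s + 28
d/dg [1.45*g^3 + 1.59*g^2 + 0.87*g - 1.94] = 4.35*g^2 + 3.18*g + 0.87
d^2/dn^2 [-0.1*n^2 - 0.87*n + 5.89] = -0.200000000000000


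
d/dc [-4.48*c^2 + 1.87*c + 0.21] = 1.87 - 8.96*c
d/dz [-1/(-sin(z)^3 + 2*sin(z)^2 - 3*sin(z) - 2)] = (-3*sin(z)^2 + 4*sin(z) - 3)*cos(z)/(sin(z)^3 - 2*sin(z)^2 + 3*sin(z) + 2)^2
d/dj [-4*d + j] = 1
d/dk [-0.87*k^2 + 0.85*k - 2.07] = 0.85 - 1.74*k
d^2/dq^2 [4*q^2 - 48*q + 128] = 8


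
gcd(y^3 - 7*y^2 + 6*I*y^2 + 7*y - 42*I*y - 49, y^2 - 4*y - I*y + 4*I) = y - I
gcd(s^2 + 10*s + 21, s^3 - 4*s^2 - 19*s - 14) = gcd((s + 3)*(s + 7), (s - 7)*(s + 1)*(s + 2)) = 1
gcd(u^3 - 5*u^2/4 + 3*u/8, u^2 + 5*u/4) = u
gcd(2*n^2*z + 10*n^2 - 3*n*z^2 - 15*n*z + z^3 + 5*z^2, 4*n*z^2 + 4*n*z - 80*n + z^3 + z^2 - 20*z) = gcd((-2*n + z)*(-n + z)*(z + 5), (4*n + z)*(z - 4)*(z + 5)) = z + 5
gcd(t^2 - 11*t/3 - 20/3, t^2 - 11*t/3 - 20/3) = t^2 - 11*t/3 - 20/3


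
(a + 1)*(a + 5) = a^2 + 6*a + 5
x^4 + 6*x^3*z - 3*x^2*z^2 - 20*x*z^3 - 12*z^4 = (x - 2*z)*(x + z)^2*(x + 6*z)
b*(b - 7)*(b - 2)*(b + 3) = b^4 - 6*b^3 - 13*b^2 + 42*b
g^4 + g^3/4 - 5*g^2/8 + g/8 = g*(g - 1/2)*(g - 1/4)*(g + 1)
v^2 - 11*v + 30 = (v - 6)*(v - 5)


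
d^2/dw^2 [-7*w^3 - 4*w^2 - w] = -42*w - 8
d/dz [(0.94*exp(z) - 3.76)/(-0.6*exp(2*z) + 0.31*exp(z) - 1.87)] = (0.564*exp(2*z) - 4.512*exp(z) - 0.5922)*exp(z)/(0.36*exp(4*z) - 0.372*exp(3*z) + 2.3401*exp(2*z) - 1.1594*exp(z) + 3.4969)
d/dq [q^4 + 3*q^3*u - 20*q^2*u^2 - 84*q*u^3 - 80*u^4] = 4*q^3 + 9*q^2*u - 40*q*u^2 - 84*u^3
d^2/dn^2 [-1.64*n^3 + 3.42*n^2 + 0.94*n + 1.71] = 6.84 - 9.84*n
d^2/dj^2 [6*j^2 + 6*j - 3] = 12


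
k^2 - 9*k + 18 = (k - 6)*(k - 3)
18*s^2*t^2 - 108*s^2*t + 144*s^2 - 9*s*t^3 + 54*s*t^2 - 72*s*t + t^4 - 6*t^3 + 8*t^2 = (-6*s + t)*(-3*s + t)*(t - 4)*(t - 2)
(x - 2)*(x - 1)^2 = x^3 - 4*x^2 + 5*x - 2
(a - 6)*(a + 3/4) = a^2 - 21*a/4 - 9/2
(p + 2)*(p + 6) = p^2 + 8*p + 12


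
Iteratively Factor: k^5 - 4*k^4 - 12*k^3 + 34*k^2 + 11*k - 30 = (k - 5)*(k^4 + k^3 - 7*k^2 - k + 6) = (k - 5)*(k + 1)*(k^3 - 7*k + 6) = (k - 5)*(k - 1)*(k + 1)*(k^2 + k - 6) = (k - 5)*(k - 2)*(k - 1)*(k + 1)*(k + 3)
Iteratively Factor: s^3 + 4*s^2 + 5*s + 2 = (s + 1)*(s^2 + 3*s + 2) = (s + 1)*(s + 2)*(s + 1)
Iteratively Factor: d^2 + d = (d)*(d + 1)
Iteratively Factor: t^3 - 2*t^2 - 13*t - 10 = (t + 2)*(t^2 - 4*t - 5) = (t + 1)*(t + 2)*(t - 5)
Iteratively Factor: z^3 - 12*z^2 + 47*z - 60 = (z - 5)*(z^2 - 7*z + 12) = (z - 5)*(z - 4)*(z - 3)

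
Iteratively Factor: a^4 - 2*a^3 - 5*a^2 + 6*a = (a)*(a^3 - 2*a^2 - 5*a + 6) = a*(a - 3)*(a^2 + a - 2) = a*(a - 3)*(a + 2)*(a - 1)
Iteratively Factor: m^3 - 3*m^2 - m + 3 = (m - 3)*(m^2 - 1) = (m - 3)*(m + 1)*(m - 1)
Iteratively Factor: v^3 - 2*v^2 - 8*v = (v - 4)*(v^2 + 2*v) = (v - 4)*(v + 2)*(v)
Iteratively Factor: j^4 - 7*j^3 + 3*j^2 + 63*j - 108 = (j + 3)*(j^3 - 10*j^2 + 33*j - 36) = (j - 3)*(j + 3)*(j^2 - 7*j + 12) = (j - 3)^2*(j + 3)*(j - 4)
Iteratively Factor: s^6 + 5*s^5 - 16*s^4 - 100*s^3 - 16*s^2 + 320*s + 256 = (s - 2)*(s^5 + 7*s^4 - 2*s^3 - 104*s^2 - 224*s - 128) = (s - 4)*(s - 2)*(s^4 + 11*s^3 + 42*s^2 + 64*s + 32) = (s - 4)*(s - 2)*(s + 4)*(s^3 + 7*s^2 + 14*s + 8) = (s - 4)*(s - 2)*(s + 1)*(s + 4)*(s^2 + 6*s + 8) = (s - 4)*(s - 2)*(s + 1)*(s + 4)^2*(s + 2)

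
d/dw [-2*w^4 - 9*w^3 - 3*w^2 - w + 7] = -8*w^3 - 27*w^2 - 6*w - 1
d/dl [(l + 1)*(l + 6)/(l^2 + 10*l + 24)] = 3/(l^2 + 8*l + 16)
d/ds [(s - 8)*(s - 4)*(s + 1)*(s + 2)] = 4*s^3 - 27*s^2 - 4*s + 72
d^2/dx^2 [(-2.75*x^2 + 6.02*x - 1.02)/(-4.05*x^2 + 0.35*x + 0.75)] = (-189.68985*x^3 + 150.50205*x^2 - 118.3896*x + 12.70065)/(66.430125*x^6 - 17.222625*x^5 - 35.41725*x^4 + 6.335875*x^3 + 6.55875*x^2 - 0.590625*x - 0.421875)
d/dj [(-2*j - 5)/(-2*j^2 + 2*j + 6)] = (j^2 - j - (2*j - 1)*(2*j + 5)/2 - 3)/(-j^2 + j + 3)^2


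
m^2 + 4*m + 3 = (m + 1)*(m + 3)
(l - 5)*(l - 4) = l^2 - 9*l + 20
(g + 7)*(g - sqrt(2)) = g^2 - sqrt(2)*g + 7*g - 7*sqrt(2)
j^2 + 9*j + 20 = (j + 4)*(j + 5)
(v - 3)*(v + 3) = v^2 - 9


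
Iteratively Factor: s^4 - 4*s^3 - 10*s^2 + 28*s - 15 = (s - 1)*(s^3 - 3*s^2 - 13*s + 15) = (s - 1)^2*(s^2 - 2*s - 15) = (s - 1)^2*(s + 3)*(s - 5)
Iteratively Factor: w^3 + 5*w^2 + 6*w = (w + 3)*(w^2 + 2*w) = (w + 2)*(w + 3)*(w)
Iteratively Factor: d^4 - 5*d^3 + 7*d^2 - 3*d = (d - 3)*(d^3 - 2*d^2 + d) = d*(d - 3)*(d^2 - 2*d + 1) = d*(d - 3)*(d - 1)*(d - 1)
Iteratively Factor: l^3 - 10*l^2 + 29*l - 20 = (l - 4)*(l^2 - 6*l + 5) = (l - 5)*(l - 4)*(l - 1)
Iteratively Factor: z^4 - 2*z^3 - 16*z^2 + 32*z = (z)*(z^3 - 2*z^2 - 16*z + 32) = z*(z - 2)*(z^2 - 16) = z*(z - 2)*(z + 4)*(z - 4)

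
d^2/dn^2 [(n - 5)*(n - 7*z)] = 2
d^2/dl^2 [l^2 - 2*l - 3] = 2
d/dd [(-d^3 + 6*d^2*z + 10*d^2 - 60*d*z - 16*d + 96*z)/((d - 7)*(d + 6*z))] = ((d - 7)*(d + 6*z)*(-3*d^2 + 12*d*z + 20*d - 60*z - 16) + (d - 7)*(d^3 - 6*d^2*z - 10*d^2 + 60*d*z + 16*d - 96*z) + (d + 6*z)*(d^3 - 6*d^2*z - 10*d^2 + 60*d*z + 16*d - 96*z))/((d - 7)^2*(d + 6*z)^2)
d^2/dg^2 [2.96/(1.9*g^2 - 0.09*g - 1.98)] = (21.3712*g^2 - 1.01232*g - 2.96*(3.8*g - 0.09)*(7.6*g - 0.18) - 22.27104)/(-1.9*g^2 + 0.09*g + 1.98)^3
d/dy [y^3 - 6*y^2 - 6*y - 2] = 3*y^2 - 12*y - 6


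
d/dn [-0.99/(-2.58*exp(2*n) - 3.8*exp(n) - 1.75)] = (-5.1084*exp(n) - 3.762)*exp(n)/(2.58*exp(2*n) + 3.8*exp(n) + 1.75)^2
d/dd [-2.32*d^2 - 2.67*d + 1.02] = -4.64*d - 2.67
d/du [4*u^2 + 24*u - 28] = 8*u + 24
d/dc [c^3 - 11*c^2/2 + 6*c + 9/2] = 3*c^2 - 11*c + 6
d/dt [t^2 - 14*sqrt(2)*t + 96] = 2*t - 14*sqrt(2)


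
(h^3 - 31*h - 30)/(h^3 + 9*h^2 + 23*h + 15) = (h - 6)/(h + 3)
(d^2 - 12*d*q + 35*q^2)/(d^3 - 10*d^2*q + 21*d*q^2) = (-d + 5*q)/(d*(-d + 3*q))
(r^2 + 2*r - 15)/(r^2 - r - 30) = (r - 3)/(r - 6)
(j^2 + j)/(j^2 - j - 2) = j/(j - 2)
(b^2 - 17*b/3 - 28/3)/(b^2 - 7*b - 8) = (-3*b^2 + 17*b + 28)/(3*(-b^2 + 7*b + 8))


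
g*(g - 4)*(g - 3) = g^3 - 7*g^2 + 12*g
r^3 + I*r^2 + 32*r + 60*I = (r - 6*I)*(r + 2*I)*(r + 5*I)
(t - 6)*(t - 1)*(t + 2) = t^3 - 5*t^2 - 8*t + 12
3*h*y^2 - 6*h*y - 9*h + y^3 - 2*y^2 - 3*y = (3*h + y)*(y - 3)*(y + 1)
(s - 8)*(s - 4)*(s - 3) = s^3 - 15*s^2 + 68*s - 96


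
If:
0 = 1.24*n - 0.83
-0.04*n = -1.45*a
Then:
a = 0.02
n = 0.67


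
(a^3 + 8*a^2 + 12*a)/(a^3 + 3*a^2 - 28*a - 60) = a/(a - 5)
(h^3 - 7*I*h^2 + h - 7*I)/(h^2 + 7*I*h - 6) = (h^2 - 8*I*h - 7)/(h + 6*I)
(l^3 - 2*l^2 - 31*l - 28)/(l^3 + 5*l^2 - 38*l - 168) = (l^2 - 6*l - 7)/(l^2 + l - 42)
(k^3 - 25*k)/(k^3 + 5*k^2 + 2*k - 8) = k*(k^2 - 25)/(k^3 + 5*k^2 + 2*k - 8)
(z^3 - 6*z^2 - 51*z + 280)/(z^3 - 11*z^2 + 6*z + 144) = (z^2 + 2*z - 35)/(z^2 - 3*z - 18)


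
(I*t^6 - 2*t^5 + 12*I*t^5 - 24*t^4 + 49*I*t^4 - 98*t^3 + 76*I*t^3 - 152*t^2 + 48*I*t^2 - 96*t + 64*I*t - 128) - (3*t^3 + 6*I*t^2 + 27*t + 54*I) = I*t^6 - 2*t^5 + 12*I*t^5 - 24*t^4 + 49*I*t^4 - 101*t^3 + 76*I*t^3 - 152*t^2 + 42*I*t^2 - 123*t + 64*I*t - 128 - 54*I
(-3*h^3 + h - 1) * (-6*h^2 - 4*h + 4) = 18*h^5 + 12*h^4 - 18*h^3 + 2*h^2 + 8*h - 4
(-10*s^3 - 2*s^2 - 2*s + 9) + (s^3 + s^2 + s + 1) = -9*s^3 - s^2 - s + 10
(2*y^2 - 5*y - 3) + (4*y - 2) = 2*y^2 - y - 5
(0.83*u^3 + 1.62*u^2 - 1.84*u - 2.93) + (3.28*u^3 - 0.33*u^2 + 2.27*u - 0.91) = 4.11*u^3 + 1.29*u^2 + 0.43*u - 3.84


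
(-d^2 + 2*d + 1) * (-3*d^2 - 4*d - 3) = 3*d^4 - 2*d^3 - 8*d^2 - 10*d - 3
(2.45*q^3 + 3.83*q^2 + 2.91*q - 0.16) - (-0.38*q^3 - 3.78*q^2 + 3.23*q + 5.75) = 2.83*q^3 + 7.61*q^2 - 0.32*q - 5.91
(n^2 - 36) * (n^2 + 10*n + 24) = n^4 + 10*n^3 - 12*n^2 - 360*n - 864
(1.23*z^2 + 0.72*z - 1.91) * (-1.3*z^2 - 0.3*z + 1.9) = -1.599*z^4 - 1.305*z^3 + 4.604*z^2 + 1.941*z - 3.629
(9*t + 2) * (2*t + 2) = 18*t^2 + 22*t + 4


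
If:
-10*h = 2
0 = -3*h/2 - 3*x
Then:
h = -1/5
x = 1/10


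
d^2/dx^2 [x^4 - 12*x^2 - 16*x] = 12*x^2 - 24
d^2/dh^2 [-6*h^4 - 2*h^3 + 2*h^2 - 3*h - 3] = -72*h^2 - 12*h + 4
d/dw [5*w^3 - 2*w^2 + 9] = w*(15*w - 4)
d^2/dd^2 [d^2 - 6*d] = 2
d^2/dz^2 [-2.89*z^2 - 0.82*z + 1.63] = -5.78000000000000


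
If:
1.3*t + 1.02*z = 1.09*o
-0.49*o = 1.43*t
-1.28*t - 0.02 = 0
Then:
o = 0.05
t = -0.02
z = 0.07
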